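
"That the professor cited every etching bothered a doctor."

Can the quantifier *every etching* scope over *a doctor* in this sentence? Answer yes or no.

*every etching* sits inside the sentential subject *that the professor cited every etching*.
Subjects — clausal subjects included — are islands for extraction, and QR is no exception.
The ordering *every etching* > *a doctor* is therefore underivable.

No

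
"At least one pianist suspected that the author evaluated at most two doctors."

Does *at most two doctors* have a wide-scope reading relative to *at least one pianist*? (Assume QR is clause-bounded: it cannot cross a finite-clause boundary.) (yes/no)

No

Structurally, *at most two doctors* is inside the finite complement clause *that the author evaluated at most two doctors*.
Given the clause-boundedness assumption, QR cannot cross the finite CP into the matrix.
So *at most two doctors* cannot raise to a position above *at least one pianist*.
(Only the surface reading survives: one fixed pianist with respect to all the relevant doctors.)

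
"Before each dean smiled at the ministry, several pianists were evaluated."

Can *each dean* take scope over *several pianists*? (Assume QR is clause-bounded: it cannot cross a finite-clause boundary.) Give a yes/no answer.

*each dean* sits inside the adjunct clause *before each dean smiled at the ministry*.
Adjunct clauses are scope islands: a quantifier inside an adjunct cannot raise into the matrix clause.
So the wide-scope reading for *each dean* is blocked.

No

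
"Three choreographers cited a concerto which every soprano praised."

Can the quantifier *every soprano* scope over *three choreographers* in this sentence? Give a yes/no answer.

No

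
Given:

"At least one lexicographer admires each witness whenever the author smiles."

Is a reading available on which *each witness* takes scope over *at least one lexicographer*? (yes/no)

Neither queried DP is inside the adjunct, so the adjunct-island constraint does not apply.
No island intervenes, so both surface and inverse scope are derivable.

Yes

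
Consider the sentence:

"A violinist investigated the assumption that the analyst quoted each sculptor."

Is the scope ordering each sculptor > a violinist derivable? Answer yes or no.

Structurally, *each sculptor* is inside the complex NP *the assumption that the analyst quoted each sculptor*.
A that-clause complement to a noun is an island; QR cannot cross the NP boundary.
So *each sculptor* cannot raise to a position above *a violinist*.
(Only the surface reading survives: one fixed violinist with respect to all the relevant sculptors.)

No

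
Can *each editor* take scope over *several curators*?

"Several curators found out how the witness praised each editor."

The target quantifier *each editor* is part of the embedded question *how the witness praised each editor*.
Embedded wh-clauses are opaque for QR, so the quantifier stays inside the question.
Hence only narrow scope for *each editor* (under *several curators*) survives.

No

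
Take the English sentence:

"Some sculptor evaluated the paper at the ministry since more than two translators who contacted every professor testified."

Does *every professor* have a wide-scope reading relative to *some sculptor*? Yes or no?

The DP *every professor* is contained in the relative clause *who contacted every professor*, which is itself inside the adjunct *since more than two translators who contacted every professor testified*.
Nested islands: the RC island is itself inside an adjunct island, so wide scope is doubly excluded.
The inverse ordering *every professor* > *some sculptor* is therefore underivable.

No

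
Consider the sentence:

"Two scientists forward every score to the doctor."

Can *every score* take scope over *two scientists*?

*every score* and *two scientists* are in the same minimal clause.
Since no island is crossed, the inverse ordering is licensed alongside surface scope.

Yes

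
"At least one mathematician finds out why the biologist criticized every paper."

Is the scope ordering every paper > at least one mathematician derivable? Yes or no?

Structurally, *every paper* is inside the embedded question *why the biologist criticized every paper*.
The wh-island constraint blocks QR out of an embedded interrogative.
So *every paper* cannot raise to a position above *at least one mathematician*.

No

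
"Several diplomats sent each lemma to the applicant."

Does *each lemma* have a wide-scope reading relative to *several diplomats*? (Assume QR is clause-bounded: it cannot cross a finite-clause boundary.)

*several diplomats* and *each lemma* are co-arguments of the matrix verb, with nothing but a clause-internal boundary between them.
Clause-internal QR can adjoin the lower DP above the subject, yielding the inverse reading.

Yes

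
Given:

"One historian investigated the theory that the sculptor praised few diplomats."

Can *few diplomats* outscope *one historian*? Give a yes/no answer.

No

*few diplomats* is embedded in the complex NP *the theory that the sculptor praised few diplomats*.
The Complex NP Constraint bars QR out of the complement clause of a noun.
So *few diplomats* cannot raise to a position above *one historian*.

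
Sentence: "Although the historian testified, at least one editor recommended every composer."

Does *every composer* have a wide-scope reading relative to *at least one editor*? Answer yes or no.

Yes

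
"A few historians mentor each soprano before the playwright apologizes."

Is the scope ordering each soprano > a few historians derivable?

*each soprano* is a matrix argument; the adjunct is an island but the target quantifier is outside it.
No island intervenes, so both surface and inverse scope are derivable.
Both orderings are possible: *a few historians* > *each soprano* and *each soprano* > *a few historians*.

Yes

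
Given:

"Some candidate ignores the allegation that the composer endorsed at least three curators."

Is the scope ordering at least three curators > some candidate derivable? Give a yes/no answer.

*at least three curators* is embedded in the complex NP *the allegation that the composer endorsed at least three curators*.
Since the clause is the complement of a nominal head, the CNPC blocks scope extraction.
So *at least three curators* cannot raise to a position above *some candidate*.
(Only the surface reading survives: one fixed candidate with respect to all the relevant curators.)

No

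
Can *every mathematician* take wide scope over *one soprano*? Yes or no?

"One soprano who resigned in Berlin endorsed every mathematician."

*every mathematician* sits in the matrix clause, not in the relative clause on *one soprano*.
Clause-internal QR can adjoin the lower DP above the subject, yielding the inverse reading.
Both orderings are possible: *one soprano* > *every mathematician* and *every mathematician* > *one soprano*.

Yes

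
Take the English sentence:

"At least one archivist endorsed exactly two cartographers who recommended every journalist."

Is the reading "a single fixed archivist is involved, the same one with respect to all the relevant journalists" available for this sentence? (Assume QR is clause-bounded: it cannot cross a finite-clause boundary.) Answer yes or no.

This is the *at least one archivist* > *every journalist* reading.
Nothing needs to raise for *at least one archivist* > *every journalist*, so no island constraint is at stake.

Yes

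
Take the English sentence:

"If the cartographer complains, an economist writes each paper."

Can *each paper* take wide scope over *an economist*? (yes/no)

The adjunct island is irrelevant here — *each paper* and *an economist* are both in the matrix clause.
QR within a single clause is free, so the lower quantifier may take scope over the higher one.
Both orderings are possible: *an economist* > *each paper* and *each paper* > *an economist*.

Yes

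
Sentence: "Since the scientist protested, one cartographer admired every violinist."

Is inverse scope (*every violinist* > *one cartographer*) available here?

Yes

Although there is an adjunct clause, *every violinist* is in the main clause, not inside the adjunct.
With no island boundary between them, the object can take inverse scope over the subject via ordinary QR within the clause.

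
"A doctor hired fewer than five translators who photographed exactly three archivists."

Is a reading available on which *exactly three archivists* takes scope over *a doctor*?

No

*exactly three archivists* sits inside the relative clause *who photographed exactly three archivists* modifying *fewer than five translators*.
Relative clauses are scope islands: a quantifier cannot QR out of a relative clause to take scope in the matrix clause.
So the wide-scope reading for *exactly three archivists* is blocked.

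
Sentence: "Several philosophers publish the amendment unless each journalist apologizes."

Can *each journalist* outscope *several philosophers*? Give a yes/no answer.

No

The DP *each journalist* is contained in the adjunct clause *unless each journalist apologizes*.
Adverbial clauses are not L-marked, so they are barriers for QR — the quantifier cannot escape the adjunct.
There is no licit LF on which *each journalist* c-commands *several philosophers*.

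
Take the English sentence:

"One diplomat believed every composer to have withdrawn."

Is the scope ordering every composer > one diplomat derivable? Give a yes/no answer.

*every composer* is the subject of an ECM infinitive — the infinitival complement of an ECM verb is not a scope island, so *every composer* can raise into the matrix clause.
QR within a single clause is free, so the lower quantifier may take scope over the higher one.
The sentence is scopally ambiguous between *one diplomat* > *every composer* and *every composer* > *one diplomat*.

Yes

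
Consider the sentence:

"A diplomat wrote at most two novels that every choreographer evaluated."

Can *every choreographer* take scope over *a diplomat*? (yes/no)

No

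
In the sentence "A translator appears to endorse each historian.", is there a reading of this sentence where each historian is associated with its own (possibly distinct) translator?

The paraphrase describes the scope ordering *each historian* > *a translator*.
*each historian* is the object of the infinitival complement of a raising predicate; raising infinitives are transparent for QR, so the two DPs are in effect clausemates.
QR within a single clause is free, so the lower quantifier may take scope over the higher one.
The sentence is scopally ambiguous between *a translator* > *each historian* and *each historian* > *a translator*.

Yes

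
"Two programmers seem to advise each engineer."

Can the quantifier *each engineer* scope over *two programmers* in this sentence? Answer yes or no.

*each engineer* is the object of the infinitival complement of a raising predicate; raising infinitives are transparent for QR, so the two DPs are in effect clausemates.
QR within a single clause is free, so the lower quantifier may take scope over the higher one.

Yes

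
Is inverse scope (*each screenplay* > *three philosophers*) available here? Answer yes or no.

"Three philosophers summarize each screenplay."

*three philosophers* and *each screenplay* are co-arguments of the matrix verb, with nothing but a clause-internal boundary between them.
Ordinary QR to a clause-peripheral position gives the wide-scope LF for the lower DP.
Both orderings are possible: *three philosophers* > *each screenplay* and *each screenplay* > *three philosophers*.

Yes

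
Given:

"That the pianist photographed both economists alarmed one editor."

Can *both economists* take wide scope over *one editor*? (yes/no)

No

The DP *both economists* is contained in the sentential subject *that the pianist photographed both economists*.
Clausal subjects are scope islands; QR from inside the subject into the matrix is barred.
So the wide-scope reading for *both economists* is blocked.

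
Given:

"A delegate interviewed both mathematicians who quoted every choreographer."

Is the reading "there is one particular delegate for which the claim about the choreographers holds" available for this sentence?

This is the *a delegate* > *every choreographer* reading.
Surface scope (*a delegate* > *every choreographer*) is always derivable; islands only block QR, not in-situ interpretation.

Yes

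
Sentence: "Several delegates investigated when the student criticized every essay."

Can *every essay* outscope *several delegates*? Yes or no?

The DP *every essay* is contained in the embedded question *when the student criticized every essay*.
QR across an interrogative CP boundary is ruled out as a wh-island violation.
*every essay* > *several delegates* would require crossing that boundary, which is illicit.

No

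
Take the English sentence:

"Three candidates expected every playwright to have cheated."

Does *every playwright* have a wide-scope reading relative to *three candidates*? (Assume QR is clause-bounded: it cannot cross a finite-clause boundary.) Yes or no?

*every playwright* is the subject of an ECM infinitive — the infinitival complement of an ECM verb is not a scope island, so *every playwright* can raise into the matrix clause.
No island intervenes, so both surface and inverse scope are derivable.

Yes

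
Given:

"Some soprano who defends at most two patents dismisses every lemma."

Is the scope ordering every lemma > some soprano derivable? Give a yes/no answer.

The relative clause *who defends at most two patents* modifies *some soprano*, but *every lemma* is not inside that relative clause — it is an argument of the matrix verb.
Nothing blocks QR of the lower DP to a position above the higher one, so inverse scope is available.
Both orderings are possible: *some soprano* > *every lemma* and *every lemma* > *some soprano*.

Yes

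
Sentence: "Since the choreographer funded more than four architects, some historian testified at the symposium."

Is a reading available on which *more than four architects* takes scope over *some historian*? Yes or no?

The target quantifier *more than four architects* is part of the adjunct clause *since the choreographer funded more than four architects*.
The adjunct-island constraint bars QR out of an adverbial clause.
*more than four architects* > *some historian* would require crossing that boundary, which is illicit.

No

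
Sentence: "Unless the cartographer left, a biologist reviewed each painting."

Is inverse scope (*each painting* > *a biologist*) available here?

Yes

*each painting* is a matrix argument; the adjunct is an island but the target quantifier is outside it.
No island intervenes, so both surface and inverse scope are derivable.
So *each painting* > *a biologist* is among the available readings.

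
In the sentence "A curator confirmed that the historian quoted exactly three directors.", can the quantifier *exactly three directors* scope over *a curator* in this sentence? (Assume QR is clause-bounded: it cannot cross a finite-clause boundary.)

No

*exactly three directors* is embedded in the finite complement clause *that the historian quoted exactly three directors*.
With QR restricted to its own tensed clause, the embedded quantifier cannot reach a matrix scope position.
The inverse ordering *exactly three directors* > *a curator* is therefore underivable.
(Only the surface reading survives: one fixed curator with respect to all the relevant directors.)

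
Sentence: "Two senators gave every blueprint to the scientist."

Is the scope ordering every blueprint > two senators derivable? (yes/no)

Yes

Both DPs are arguments of the same predicate; there is no clause or island boundary between them.
Since no island is crossed, the inverse ordering is licensed alongside surface scope.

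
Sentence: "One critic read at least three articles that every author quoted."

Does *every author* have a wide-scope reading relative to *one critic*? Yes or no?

Structurally, *every author* is inside the relative clause *that every author quoted* modifying *at least three articles*.
Relative clauses are scope islands: a quantifier cannot QR out of a relative clause to take scope in the matrix clause.
*every author* is confined to the island and cannot take scope over *one critic*.

No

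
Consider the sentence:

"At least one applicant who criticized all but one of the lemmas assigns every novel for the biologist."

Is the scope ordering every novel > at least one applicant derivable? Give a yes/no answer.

*every novel* is a matrix argument; only *at least one applicant* is modified by the relative clause *who criticized all but one of the lemmas*, so the RC island is irrelevant to the target quantifier.
No island intervenes, so both surface and inverse scope are derivable.

Yes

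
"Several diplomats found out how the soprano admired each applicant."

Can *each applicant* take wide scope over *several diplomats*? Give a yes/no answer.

No

Structurally, *each applicant* is inside the embedded question *how the soprano admired each applicant*.
Embedded wh-clauses are opaque for QR, so the quantifier stays inside the question.
There is no licit LF on which *each applicant* c-commands *several diplomats*.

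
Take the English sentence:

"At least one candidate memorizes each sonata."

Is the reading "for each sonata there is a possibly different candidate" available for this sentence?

The paraphrase describes the scope ordering *each sonata* > *at least one candidate*.
*each sonata* and *at least one candidate* are in the same minimal clause.
Ordinary QR to a clause-peripheral position gives the wide-scope LF for the lower DP.

Yes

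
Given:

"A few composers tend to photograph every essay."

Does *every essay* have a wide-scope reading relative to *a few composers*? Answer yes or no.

Infinitival complements of raising predicates do not block QR; *every essay* and *a few composers* are effectively clausemates.
Nothing blocks QR of the lower DP to a position above the higher one, so inverse scope is available.
Both orderings are possible: *a few composers* > *every essay* and *every essay* > *a few composers*.

Yes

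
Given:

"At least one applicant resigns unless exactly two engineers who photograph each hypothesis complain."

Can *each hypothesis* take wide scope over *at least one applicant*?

No

*each hypothesis* occurs within the relative clause *who photograph each hypothesis*, which is itself inside the adjunct *unless exactly two engineers who photograph each hypothesis complain*.
Two island boundaries intervene — the relative clause and the adjunct. Either alone would block QR.
So *each hypothesis* cannot raise high enough to outscope *at least one applicant*; only the surface ordering *at least one applicant* > *each hypothesis* is available.
(Only the surface reading survives: one fixed applicant with respect to all the relevant hypotheses.)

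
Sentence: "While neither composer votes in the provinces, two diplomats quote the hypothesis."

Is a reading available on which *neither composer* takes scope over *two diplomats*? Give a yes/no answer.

No

*neither composer* occurs within the adjunct clause *while neither composer votes in the provinces*.
Adverbial clauses are not L-marked, so they are barriers for QR — the quantifier cannot escape the adjunct.
So *neither composer* cannot raise to a position above *two diplomats*.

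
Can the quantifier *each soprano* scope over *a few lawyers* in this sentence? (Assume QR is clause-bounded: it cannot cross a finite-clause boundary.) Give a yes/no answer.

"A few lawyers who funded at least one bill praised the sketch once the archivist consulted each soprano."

No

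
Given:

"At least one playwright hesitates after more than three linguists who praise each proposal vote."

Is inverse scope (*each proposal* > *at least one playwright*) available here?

No

The target quantifier *each proposal* is part of the relative clause *who praise each proposal*, which is itself inside the adjunct *after more than three linguists who praise each proposal vote*.
Two island boundaries intervene — the relative clause and the adjunct. Either alone would block QR.
So *each proposal* cannot raise high enough to outscope *at least one playwright*; only the surface ordering *at least one playwright* > *each proposal* is available.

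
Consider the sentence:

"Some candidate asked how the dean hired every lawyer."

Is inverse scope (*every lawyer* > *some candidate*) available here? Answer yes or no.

The DP *every lawyer* is contained in the embedded question *how the dean hired every lawyer*.
The wh-island constraint blocks QR out of an embedded interrogative.
There is no licit LF on which *every lawyer* c-commands *some candidate*.

No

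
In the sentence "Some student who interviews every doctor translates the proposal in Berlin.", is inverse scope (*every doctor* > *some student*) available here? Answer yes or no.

No

The target quantifier *every doctor* is part of the relative clause *who interviews every doctor*.
QR out of a relative clause is ruled out by the relative-clause island constraint.
So the wide-scope reading for *every doctor* is blocked.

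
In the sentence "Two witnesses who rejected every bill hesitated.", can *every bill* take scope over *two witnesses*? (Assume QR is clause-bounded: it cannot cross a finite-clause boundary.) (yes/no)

*every bill* is embedded in the relative clause *who rejected every bill*.
A relative clause is a scope island — quantifier raising cannot cross its boundary.
So *every bill* cannot raise high enough to outscope *two witnesses*; only the surface ordering *two witnesses* > *every bill* is available.

No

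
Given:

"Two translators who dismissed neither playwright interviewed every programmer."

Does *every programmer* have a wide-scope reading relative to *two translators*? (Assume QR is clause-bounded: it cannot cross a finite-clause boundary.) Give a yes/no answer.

Yes

The relative clause *who dismissed neither playwright* modifies *two translators*, but *every programmer* is not inside that relative clause — it is an argument of the matrix verb.
No island intervenes, so both surface and inverse scope are derivable.
So *every programmer* > *two translators* is among the available readings.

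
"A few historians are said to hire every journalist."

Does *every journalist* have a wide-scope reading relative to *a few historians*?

*every journalist* is the object of the infinitival complement of a raising predicate; raising infinitives are transparent for QR, so the two DPs are in effect clausemates.
With no island boundary between them, the object can take inverse scope over the subject via ordinary QR within the clause.

Yes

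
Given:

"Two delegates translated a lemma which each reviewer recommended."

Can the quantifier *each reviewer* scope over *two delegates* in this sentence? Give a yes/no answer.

*each reviewer* is embedded in the relative clause *which each reviewer recommended* modifying *a lemma*.
Relative clauses are scope islands: a quantifier cannot QR out of a relative clause to take scope in the matrix clause.
*each reviewer* is confined to the island and cannot take scope over *two delegates*.

No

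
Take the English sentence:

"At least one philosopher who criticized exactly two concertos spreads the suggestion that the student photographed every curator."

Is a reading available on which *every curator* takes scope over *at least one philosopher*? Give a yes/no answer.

No

The target quantifier *every curator* is part of the complex NP *the suggestion that the student photographed every curator*.
The complex NP is opaque for QR — the quantifier is frozen inside the noun's complement.
Hence only narrow scope for *every curator* (under *at least one philosopher*) survives.
(Only the surface reading survives: one fixed philosopher with respect to all the relevant curators.)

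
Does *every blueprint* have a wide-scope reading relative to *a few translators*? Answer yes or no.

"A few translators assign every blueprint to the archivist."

Yes

*every blueprint* is the matrix object and *a few translators* the matrix subject; the two are clausemates.
With no island boundary between them, the object can take inverse scope over the subject via ordinary QR within the clause.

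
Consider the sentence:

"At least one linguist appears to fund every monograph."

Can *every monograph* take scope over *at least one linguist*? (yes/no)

Raising constructions are monoclausal for scope purposes; *every monograph* is not separated from *at least one linguist* by any island.
Nothing blocks QR of the lower DP to a position above the higher one, so inverse scope is available.
So *every monograph* > *at least one linguist* is among the available readings.

Yes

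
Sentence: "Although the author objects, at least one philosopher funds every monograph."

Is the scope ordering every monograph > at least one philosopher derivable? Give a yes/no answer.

Yes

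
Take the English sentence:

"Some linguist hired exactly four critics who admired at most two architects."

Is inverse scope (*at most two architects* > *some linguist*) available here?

The DP *at most two architects* is contained in the relative clause *who admired at most two architects* modifying *exactly four critics*.
A relative clause is a scope island — quantifier raising cannot cross its boundary.
So *at most two architects* cannot raise to a position above *some linguist*.

No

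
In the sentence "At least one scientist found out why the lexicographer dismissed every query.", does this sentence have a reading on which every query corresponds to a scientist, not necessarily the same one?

No

The paraphrase describes the scope ordering *every query* > *at least one scientist*.
The target quantifier *every query* is part of the embedded question *why the lexicographer dismissed every query*.
An indirect question is a wh-island; the filled [Spec,CP] blocks QR across the CP edge.
Hence only narrow scope for *every query* (under *at least one scientist*) survives.
(Only the surface reading survives: one fixed scientist with respect to all the relevant queries.)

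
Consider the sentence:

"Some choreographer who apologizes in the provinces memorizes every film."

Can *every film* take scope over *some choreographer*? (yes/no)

The RC *who apologizes in the provinces* is an island, but *every film* is not inside it — it is the matrix object, a clausemate of *some choreographer*.
With no island boundary between them, the object can take inverse scope over the subject via ordinary QR within the clause.

Yes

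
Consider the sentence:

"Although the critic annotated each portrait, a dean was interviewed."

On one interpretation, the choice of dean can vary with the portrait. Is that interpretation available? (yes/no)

No

The described interpretation is the *each portrait* > *a dean* scoping.
*each portrait* sits inside the adjunct clause *although the critic annotated each portrait*.
Adjunct clauses are scope islands: a quantifier inside an adjunct cannot raise into the matrix clause.
*each portrait* > *a dean* would require crossing that boundary, which is illicit.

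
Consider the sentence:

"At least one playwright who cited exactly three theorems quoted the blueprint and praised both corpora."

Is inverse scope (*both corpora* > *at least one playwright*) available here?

No

The DP *both corpora* is contained in one conjunct of the coordinate structure (*praised both corpora*).
The Coordinate Structure Constraint blocks movement (including QR) out of a single conjunct.
There is no licit LF on which *both corpora* c-commands *at least one playwright*.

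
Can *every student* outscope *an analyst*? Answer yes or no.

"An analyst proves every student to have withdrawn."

Yes

The ECM infinitive is scope-transparent — *every student* is free to raise above *an analyst*.
Ordinary QR to a clause-peripheral position gives the wide-scope LF for the lower DP.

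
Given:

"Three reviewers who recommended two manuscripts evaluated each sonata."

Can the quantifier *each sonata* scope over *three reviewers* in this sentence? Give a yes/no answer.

Yes

Although the sentence contains a relative clause (*who recommended two manuscripts*), *each sonata* is outside it, in the matrix VP.
Ordinary QR to a clause-peripheral position gives the wide-scope LF for the lower DP.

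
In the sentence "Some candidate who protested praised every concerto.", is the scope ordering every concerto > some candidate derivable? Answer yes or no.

*every concerto* sits in the matrix clause, not in the relative clause on *some candidate*.
No island intervenes, so both surface and inverse scope are derivable.

Yes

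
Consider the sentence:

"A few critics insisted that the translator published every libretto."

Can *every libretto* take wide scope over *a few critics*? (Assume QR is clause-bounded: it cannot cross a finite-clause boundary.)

*every libretto* is embedded in the finite complement clause *that the translator published every libretto*.
Given the clause-boundedness assumption, QR cannot cross the finite CP into the matrix.
*every libretto* is confined to the island and cannot take scope over *a few critics*.

No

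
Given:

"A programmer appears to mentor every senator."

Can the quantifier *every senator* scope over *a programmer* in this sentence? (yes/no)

Yes

*every senator* is inside a raising infinitive, which is transparent to QR (no CP barrier), so it behaves as a matrix argument.
Nothing blocks QR of the lower DP to a position above the higher one, so inverse scope is available.
So *every senator* > *a programmer* is among the available readings.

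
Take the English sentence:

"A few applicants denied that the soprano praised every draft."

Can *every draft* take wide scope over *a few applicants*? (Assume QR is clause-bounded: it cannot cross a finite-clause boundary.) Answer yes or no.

No

The DP *every draft* is contained in the finite complement clause *that the soprano praised every draft*.
With QR restricted to its own tensed clause, the embedded quantifier cannot reach a matrix scope position.
*every draft* > *a few applicants* would require crossing that boundary, which is illicit.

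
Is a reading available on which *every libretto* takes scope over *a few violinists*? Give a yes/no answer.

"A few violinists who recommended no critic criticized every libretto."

Yes

*every libretto* sits in the matrix clause, not in the relative clause on *a few violinists*.
Nothing blocks QR of the lower DP to a position above the higher one, so inverse scope is available.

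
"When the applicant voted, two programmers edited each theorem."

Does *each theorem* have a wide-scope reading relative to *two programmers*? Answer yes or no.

Yes

The adjunct island is irrelevant here — *each theorem* and *two programmers* are both in the matrix clause.
Ordinary QR to a clause-peripheral position gives the wide-scope LF for the lower DP.
So *each theorem* > *two programmers* is among the available readings.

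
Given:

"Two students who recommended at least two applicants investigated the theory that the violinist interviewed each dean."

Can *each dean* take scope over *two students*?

No

The target quantifier *each dean* is part of the complex NP *the theory that the violinist interviewed each dean*.
A that-clause complement to a noun is an island; QR cannot cross the NP boundary.
So *each dean* cannot raise high enough to outscope *two students*; only the surface ordering *two students* > *each dean* is available.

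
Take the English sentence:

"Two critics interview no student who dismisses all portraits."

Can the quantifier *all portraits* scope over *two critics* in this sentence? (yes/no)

The target quantifier *all portraits* is part of the relative clause *who dismisses all portraits* modifying *no student*.
The relative clause forms an island for QR, so the quantifier is confined to the head noun's restrictor.
Hence only narrow scope for *all portraits* (under *two critics*) survives.

No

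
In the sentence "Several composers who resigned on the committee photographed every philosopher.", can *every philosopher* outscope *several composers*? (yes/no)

Yes

The relative clause *who resigned on the committee* modifies *several composers*, but *every philosopher* is not inside that relative clause — it is an argument of the matrix verb.
Nothing blocks QR of the lower DP to a position above the higher one, so inverse scope is available.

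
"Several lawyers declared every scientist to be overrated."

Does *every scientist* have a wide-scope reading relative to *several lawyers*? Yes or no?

The ECM infinitive is scope-transparent — *every scientist* is free to raise above *several lawyers*.
With no island boundary between them, the object can take inverse scope over the subject via ordinary QR within the clause.

Yes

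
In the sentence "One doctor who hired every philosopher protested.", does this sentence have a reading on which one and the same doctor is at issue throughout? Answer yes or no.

Yes

This is the *one doctor* > *every philosopher* reading.
Nothing needs to raise for *one doctor* > *every philosopher*, so no island constraint is at stake.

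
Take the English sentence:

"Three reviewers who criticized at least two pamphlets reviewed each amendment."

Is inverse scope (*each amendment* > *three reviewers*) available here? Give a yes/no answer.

Yes

The RC *who criticized at least two pamphlets* is an island, but *each amendment* is not inside it — it is the matrix object, a clausemate of *three reviewers*.
Ordinary QR to a clause-peripheral position gives the wide-scope LF for the lower DP.
Both orderings are possible: *three reviewers* > *each amendment* and *each amendment* > *three reviewers*.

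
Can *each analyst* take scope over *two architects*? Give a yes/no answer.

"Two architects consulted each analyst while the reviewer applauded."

Yes

Although there is an adjunct clause, *each analyst* is in the main clause, not inside the adjunct.
QR within a single clause is free, so the lower quantifier may take scope over the higher one.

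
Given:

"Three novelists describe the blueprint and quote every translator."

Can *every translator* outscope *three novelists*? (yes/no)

No

*every translator* is embedded in one conjunct of the coordinate structure (*quote every translator*).
Coordinate structures are islands for non-across-the-board movement, QR included.
*every translator* > *three novelists* would require crossing that boundary, which is illicit.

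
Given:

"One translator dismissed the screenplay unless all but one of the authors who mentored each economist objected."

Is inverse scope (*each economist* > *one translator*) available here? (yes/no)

No

*each economist* is embedded in the relative clause *who mentored each economist*, which is itself inside the adjunct *unless all but one of the authors who mentored each economist objected*.
Both the relative clause and the enclosing adjunct are scope islands; QR cannot cross either.
So *each economist* cannot raise high enough to outscope *one translator*; only the surface ordering *one translator* > *each economist* is available.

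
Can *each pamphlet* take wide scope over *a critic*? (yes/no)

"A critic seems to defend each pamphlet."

The matrix predicate is a raising verb, whose infinitival complement is not a scope island — *each pamphlet* can QR into the matrix clause.
With no island boundary between them, the object can take inverse scope over the subject via ordinary QR within the clause.

Yes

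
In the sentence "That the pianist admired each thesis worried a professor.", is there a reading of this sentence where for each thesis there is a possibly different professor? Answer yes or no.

No

This is the *each thesis* > *a professor* reading.
*each thesis* sits inside the sentential subject *that the pianist admired each thesis*.
Subjects — clausal subjects included — are islands for extraction, and QR is no exception.
*each thesis* is confined to the island and cannot take scope over *a professor*.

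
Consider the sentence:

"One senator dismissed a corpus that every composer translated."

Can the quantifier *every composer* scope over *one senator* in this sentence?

No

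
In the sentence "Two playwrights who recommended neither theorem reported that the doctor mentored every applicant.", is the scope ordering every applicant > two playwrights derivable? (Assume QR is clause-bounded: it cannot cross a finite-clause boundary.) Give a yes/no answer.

No

*every applicant* sits inside the finite complement clause *that the doctor mentored every applicant*.
Finite CP is the ceiling for QR here, by assumption.
The inverse ordering *every applicant* > *two playwrights* is therefore underivable.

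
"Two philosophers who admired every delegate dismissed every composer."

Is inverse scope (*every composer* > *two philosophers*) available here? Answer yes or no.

Yes

*every composer* sits in the matrix clause, not in the relative clause on *two philosophers*.
Ordinary QR to a clause-peripheral position gives the wide-scope LF for the lower DP.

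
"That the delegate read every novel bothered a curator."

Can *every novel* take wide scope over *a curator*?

No

*every novel* sits inside the sentential subject *that the delegate read every novel*.
The subject-island constraint blocks QR out of a clausal subject.
There is no licit LF on which *every novel* c-commands *a curator*.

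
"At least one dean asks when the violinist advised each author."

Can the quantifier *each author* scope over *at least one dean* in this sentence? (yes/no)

No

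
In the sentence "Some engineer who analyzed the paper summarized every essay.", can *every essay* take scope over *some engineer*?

Although the sentence contains a relative clause (*who analyzed the paper*), *every essay* is outside it, in the matrix VP.
Clause-internal QR can adjoin the lower DP above the subject, yielding the inverse reading.

Yes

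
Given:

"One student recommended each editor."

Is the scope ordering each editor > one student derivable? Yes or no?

Both DPs are arguments of the same predicate; there is no clause or island boundary between them.
Clause-internal QR can adjoin the lower DP above the subject, yielding the inverse reading.
Both orderings are possible: *one student* > *each editor* and *each editor* > *one student*.

Yes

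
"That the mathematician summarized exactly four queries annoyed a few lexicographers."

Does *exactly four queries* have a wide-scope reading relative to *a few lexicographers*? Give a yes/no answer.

The DP *exactly four queries* is contained in the sentential subject *that the mathematician summarized exactly four queries*.
Clausal subjects are scope islands; QR from inside the subject into the matrix is barred.
*exactly four queries* is confined to the island and cannot take scope over *a few lexicographers*.

No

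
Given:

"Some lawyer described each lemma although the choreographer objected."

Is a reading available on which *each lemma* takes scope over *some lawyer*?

Yes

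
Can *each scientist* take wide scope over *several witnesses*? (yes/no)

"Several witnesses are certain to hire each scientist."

*each scientist* is inside a raising infinitive, which is transparent to QR (no CP barrier), so it behaves as a matrix argument.
Nothing blocks QR of the lower DP to a position above the higher one, so inverse scope is available.

Yes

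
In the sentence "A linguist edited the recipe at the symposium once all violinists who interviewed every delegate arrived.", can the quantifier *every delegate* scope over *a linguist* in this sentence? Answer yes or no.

No

*every delegate* is embedded in the relative clause *who interviewed every delegate*, which is itself inside the adjunct *once all violinists who interviewed every delegate arrived*.
The quantifier would have to escape first the RC and then the adjunct — two independent island violations.
Hence only narrow scope for *every delegate* (under *a linguist*) survives.
(Only the surface reading survives: one fixed linguist with respect to all the relevant delegates.)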